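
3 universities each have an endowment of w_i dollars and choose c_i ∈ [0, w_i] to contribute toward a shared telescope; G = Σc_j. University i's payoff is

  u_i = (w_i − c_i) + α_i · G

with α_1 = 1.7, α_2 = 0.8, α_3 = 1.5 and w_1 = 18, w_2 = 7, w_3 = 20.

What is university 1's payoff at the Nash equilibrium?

∂u_i/∂c_i = α_i − 1, so university i contributes w_i if α_i > 1, else 0.
α_i > 1 for i ∈ {1, 3}; NE contributions (18, 0, 20), G = 38.
u_1 = (18 − 18) + 1.7·38 = 64.6.

64.6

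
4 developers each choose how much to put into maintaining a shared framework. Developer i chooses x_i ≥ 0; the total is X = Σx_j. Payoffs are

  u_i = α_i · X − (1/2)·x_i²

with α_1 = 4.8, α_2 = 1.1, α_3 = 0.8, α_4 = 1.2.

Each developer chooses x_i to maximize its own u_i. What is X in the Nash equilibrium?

7.9

Developer i's FOC: ∂u_i/∂x_i = α_i − x_i = 0, so x_i* = α_i.
NE contributions = (4.8, 1.1, 0.8, 1.2); X = 7.9.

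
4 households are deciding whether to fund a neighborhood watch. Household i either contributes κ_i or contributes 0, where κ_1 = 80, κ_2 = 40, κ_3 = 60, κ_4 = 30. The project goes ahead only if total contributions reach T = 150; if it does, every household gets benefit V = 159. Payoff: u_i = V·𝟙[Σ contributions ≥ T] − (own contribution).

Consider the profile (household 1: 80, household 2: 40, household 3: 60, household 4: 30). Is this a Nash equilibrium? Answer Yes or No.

Total = 210 ≥ 150: provided.
Household 1 (pledges 80, payoff 79): dropping to 0 → total 130, payoff 0. No gain.
Household 2 (pledges 40, payoff 119): dropping to 0 → total 170, payoff 159. Profitable deviation.

No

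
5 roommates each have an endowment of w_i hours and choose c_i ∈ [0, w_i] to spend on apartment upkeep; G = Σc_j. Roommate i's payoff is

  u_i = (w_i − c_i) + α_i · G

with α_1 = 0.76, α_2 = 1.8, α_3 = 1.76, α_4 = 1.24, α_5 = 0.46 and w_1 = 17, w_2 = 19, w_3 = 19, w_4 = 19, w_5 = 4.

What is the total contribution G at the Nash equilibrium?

57

∂u_i/∂c_i = α_i − 1, so roommate i contributes w_i if α_i > 1, else 0.
α_i > 1 for i ∈ {2, 3, 4}; NE contributions (0, 19, 19, 19, 0), G = 57.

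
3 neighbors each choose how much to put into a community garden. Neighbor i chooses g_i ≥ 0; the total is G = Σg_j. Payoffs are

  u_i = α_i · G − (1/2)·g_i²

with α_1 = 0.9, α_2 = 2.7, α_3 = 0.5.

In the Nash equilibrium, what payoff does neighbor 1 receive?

3.285

Neighbor i's FOC: ∂u_i/∂g_i = α_i − g_i = 0, so g_i* = α_i.
NE contributions = (0.9, 2.7, 0.5); G = 4.1.
u_1 = α_1·G − ½·(g_1)² = 0.9·4.1 − ½·0.9² = 3.285.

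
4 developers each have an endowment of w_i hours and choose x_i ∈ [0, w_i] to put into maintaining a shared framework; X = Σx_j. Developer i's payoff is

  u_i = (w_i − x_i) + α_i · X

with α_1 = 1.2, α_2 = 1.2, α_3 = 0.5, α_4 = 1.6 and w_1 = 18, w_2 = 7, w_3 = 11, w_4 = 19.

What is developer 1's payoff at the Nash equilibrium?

52.8

∂u_i/∂x_i = α_i − 1, so developer i contributes w_i if α_i > 1, else 0.
α_i > 1 for i ∈ {1, 2, 4}; NE contributions (18, 7, 0, 19), X = 44.
u_1 = (18 − 18) + 1.2·44 = 52.8.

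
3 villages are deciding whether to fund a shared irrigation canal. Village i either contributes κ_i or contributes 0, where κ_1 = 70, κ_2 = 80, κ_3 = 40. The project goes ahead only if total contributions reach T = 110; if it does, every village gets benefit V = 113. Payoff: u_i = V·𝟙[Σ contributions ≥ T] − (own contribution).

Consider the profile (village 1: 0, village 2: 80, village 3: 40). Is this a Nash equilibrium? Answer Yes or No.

Total = 120 ≥ 110: provided.
Village 1 (pledges 0, payoff 113): pledging 70 → total 190, payoff 43. No gain.
Village 2 (pledges 80, payoff 33): dropping to 0 → total 40, payoff 0. No gain.
Village 3 (pledges 40, payoff 73): dropping to 0 → total 80, payoff 0. No gain.

Yes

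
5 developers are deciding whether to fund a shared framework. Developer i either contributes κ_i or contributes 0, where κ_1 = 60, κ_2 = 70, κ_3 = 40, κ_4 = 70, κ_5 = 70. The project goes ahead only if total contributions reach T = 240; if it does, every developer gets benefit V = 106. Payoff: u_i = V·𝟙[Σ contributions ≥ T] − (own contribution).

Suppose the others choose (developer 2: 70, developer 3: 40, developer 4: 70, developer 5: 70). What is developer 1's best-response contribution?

0

Others' total = 250 ≥ 240; contributing adds cost 60 for no extra benefit.
Best response: 0.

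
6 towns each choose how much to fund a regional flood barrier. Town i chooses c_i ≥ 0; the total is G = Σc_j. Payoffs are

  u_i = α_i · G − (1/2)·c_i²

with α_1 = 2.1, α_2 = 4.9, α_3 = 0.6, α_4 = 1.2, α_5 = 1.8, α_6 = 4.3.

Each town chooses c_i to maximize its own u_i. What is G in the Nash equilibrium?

14.9

Town i's FOC: ∂u_i/∂c_i = α_i − c_i = 0, so c_i* = α_i.
NE contributions = (2.1, 4.9, 0.6, 1.2, 1.8, 4.3); G = 14.9.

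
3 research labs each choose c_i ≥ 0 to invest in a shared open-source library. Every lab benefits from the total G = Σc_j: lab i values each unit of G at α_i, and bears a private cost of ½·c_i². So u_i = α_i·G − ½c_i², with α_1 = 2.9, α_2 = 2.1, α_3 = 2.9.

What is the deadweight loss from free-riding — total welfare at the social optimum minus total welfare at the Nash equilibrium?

Lab i's FOC: ∂u_i/∂c_i = α_i − c_i = 0, so c_i* = α_i.
NE contributions = (2.9, 2.1, 2.9); G = 7.9.
W^NE = (Σα)·G − ½Σα_i² = 7.9² − ½·21.23 = 51.795.
Planner sets c_i = Σα_j = 7.9 for every i, so G^SO = 3·7.9 = 23.7.
W^SO = (Σα)·G^SO − ½·3·(Σα)² = (3/2)·7.9² = 93.615.
Deadweight loss = W^SO − W^NE = 41.82.

41.82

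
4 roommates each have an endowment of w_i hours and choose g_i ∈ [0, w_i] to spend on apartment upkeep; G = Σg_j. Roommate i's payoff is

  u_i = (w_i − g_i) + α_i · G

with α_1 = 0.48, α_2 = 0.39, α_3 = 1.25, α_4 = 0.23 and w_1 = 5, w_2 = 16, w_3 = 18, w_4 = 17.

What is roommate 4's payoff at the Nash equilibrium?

21.14

∂u_i/∂g_i = α_i − 1, so roommate i contributes w_i if α_i > 1, else 0.
α_i > 1 for i ∈ {3}; NE contributions (0, 0, 18, 0), G = 18.
u_4 = (17 − 0) + 0.23·18 = 21.14.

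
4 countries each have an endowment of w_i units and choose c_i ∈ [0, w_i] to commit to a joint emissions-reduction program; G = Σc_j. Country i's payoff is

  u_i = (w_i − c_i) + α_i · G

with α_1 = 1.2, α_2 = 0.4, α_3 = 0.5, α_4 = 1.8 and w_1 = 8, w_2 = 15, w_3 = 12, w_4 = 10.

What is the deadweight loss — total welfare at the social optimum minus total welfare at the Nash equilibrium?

∂u_i/∂c_i = α_i − 1, so country i contributes w_i if α_i > 1, else 0.
α_i > 1 for i ∈ {1, 4}; NE contributions (8, 0, 0, 10), G = 18.
W^NE = Σw_i − G^NE + (Σα_i)·G^NE = 45 + 2.9·18 = 97.2.
Planner: ∂(Σu_j)/∂c_i = Σα_j − 1 = 2.9 > 0, so everyone contributes w_i; G^SO = 45, W^SO = 45 + 2.9·45 = 175.5.
Deadweight loss = 78.3.

78.3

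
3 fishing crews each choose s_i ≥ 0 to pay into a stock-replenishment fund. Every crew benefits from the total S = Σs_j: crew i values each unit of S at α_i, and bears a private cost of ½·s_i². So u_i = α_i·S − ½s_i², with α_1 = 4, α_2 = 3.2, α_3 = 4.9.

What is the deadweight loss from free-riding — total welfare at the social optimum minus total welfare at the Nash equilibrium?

98.33

Crew i's FOC: ∂u_i/∂s_i = α_i − s_i = 0, so s_i* = α_i.
NE contributions = (4, 3.2, 4.9); S = 12.1.
W^NE = (Σα)·S − ½Σα_i² = 12.1² − ½·50.25 = 121.285.
Planner sets s_i = Σα_j = 12.1 for every i, so S^SO = 3·12.1 = 36.3.
W^SO = (Σα)·S^SO − ½·3·(Σα)² = (3/2)·12.1² = 219.615.
Deadweight loss = W^SO − W^NE = 98.33.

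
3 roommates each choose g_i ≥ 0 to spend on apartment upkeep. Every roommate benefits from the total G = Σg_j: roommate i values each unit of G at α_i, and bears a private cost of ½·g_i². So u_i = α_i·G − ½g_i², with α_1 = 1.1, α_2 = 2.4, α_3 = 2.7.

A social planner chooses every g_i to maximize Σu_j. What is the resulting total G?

18.6

Planner FOC: ∂(Σu_j)/∂g_i = (Σα_j) − g_i = 0, so g_i^SO = Σα_j = 6.2 for every i; G^SO = 18.6.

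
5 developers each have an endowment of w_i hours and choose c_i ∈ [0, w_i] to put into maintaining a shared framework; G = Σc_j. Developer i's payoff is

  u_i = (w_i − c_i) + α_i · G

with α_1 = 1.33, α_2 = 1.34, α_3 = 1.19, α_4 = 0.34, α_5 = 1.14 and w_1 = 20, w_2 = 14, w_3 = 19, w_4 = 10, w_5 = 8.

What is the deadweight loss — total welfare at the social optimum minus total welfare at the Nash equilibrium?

43.4

∂u_i/∂c_i = α_i − 1, so developer i contributes w_i if α_i > 1, else 0.
α_i > 1 for i ∈ {1, 2, 3, 5}; NE contributions (20, 14, 19, 0, 8), G = 61.
W^NE = Σw_i − G^NE + (Σα_i)·G^NE = 71 + 4.34·61 = 335.74.
Planner: ∂(Σu_j)/∂c_i = Σα_j − 1 = 4.34 > 0, so everyone contributes w_i; G^SO = 71, W^SO = 71 + 4.34·71 = 379.14.
Deadweight loss = 43.4.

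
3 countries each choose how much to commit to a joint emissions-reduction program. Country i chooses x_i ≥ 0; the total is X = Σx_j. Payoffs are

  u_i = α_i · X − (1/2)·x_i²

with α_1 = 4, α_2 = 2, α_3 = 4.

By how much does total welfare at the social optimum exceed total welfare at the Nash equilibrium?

Country i's FOC: ∂u_i/∂x_i = α_i − x_i = 0, so x_i* = α_i.
NE contributions = (4, 2, 4); X = 10.
W^NE = (Σα)·X − ½Σα_i² = 10² − ½·36 = 82.
Planner sets x_i = Σα_j = 10 for every i, so X^SO = 3·10 = 30.
W^SO = (Σα)·X^SO − ½·3·(Σα)² = (3/2)·10² = 150.
Deadweight loss = W^SO − W^NE = 68.

68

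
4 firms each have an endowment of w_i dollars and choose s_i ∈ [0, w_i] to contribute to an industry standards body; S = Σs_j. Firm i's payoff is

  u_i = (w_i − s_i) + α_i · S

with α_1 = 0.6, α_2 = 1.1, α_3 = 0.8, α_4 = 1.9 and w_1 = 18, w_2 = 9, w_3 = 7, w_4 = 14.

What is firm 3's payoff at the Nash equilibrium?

25.4

∂u_i/∂s_i = α_i − 1, so firm i contributes w_i if α_i > 1, else 0.
α_i > 1 for i ∈ {2, 4}; NE contributions (0, 9, 0, 14), S = 23.
u_3 = (7 − 0) + 0.8·23 = 25.4.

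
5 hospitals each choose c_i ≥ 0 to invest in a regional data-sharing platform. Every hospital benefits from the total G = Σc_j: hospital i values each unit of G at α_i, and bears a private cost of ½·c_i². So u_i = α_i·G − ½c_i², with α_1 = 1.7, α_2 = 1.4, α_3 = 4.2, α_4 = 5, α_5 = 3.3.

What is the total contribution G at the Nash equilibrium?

15.6

Hospital i's FOC: ∂u_i/∂c_i = α_i − c_i = 0, so c_i* = α_i.
NE contributions = (1.7, 1.4, 4.2, 5, 3.3); G = 15.6.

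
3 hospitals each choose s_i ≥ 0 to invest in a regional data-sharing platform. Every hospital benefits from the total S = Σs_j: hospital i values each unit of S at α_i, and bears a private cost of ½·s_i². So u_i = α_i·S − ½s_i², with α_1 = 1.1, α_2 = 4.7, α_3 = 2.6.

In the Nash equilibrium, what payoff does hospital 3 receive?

18.46

Hospital i's FOC: ∂u_i/∂s_i = α_i − s_i = 0, so s_i* = α_i.
NE contributions = (1.1, 4.7, 2.6); S = 8.4.
u_3 = α_3·S − ½·(s_3)² = 2.6·8.4 − ½·2.6² = 18.46.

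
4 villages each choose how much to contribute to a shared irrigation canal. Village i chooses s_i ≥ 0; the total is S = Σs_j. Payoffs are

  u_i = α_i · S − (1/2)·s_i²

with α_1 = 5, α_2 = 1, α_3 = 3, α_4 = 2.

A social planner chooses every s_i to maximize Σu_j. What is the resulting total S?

Planner FOC: ∂(Σu_j)/∂s_i = (Σα_j) − s_i = 0, so s_i^SO = Σα_j = 11 for every i; S^SO = 44.

44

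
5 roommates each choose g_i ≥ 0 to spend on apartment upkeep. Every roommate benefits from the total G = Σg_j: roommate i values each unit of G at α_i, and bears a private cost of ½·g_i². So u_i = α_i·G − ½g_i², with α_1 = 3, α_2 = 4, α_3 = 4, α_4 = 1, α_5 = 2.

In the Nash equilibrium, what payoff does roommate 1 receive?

Roommate i's FOC: ∂u_i/∂g_i = α_i − g_i = 0, so g_i* = α_i.
NE contributions = (3, 4, 4, 1, 2); G = 14.
u_1 = α_1·G − ½·(g_1)² = 3·14 − ½·3² = 37.5.

37.5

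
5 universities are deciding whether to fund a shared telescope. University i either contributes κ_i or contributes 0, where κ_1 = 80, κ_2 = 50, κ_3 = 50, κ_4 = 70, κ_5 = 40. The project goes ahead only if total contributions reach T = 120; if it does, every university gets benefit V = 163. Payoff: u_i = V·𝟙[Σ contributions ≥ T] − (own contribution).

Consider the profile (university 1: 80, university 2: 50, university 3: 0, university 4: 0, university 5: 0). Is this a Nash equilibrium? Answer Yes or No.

Yes

Total = 130 ≥ 120: provided.
University 1 (pledges 80, payoff 83): dropping to 0 → total 50, payoff 0. No gain.
University 2 (pledges 50, payoff 113): dropping to 0 → total 80, payoff 0. No gain.
University 3 (pledges 0, payoff 163): pledging 50 → total 180, payoff 113. No gain.
University 4 (pledges 0, payoff 163): pledging 70 → total 200, payoff 93. No gain.
University 5 (pledges 0, payoff 163): pledging 40 → total 170, payoff 123. No gain.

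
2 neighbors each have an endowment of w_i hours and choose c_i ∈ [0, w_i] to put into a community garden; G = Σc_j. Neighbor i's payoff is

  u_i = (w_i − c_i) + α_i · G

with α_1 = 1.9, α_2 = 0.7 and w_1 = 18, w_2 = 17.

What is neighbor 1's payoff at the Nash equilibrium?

34.2

∂u_i/∂c_i = α_i − 1, so neighbor i contributes w_i if α_i > 1, else 0.
α_i > 1 for i ∈ {1}; NE contributions (18, 0), G = 18.
u_1 = (18 − 18) + 1.9·18 = 34.2.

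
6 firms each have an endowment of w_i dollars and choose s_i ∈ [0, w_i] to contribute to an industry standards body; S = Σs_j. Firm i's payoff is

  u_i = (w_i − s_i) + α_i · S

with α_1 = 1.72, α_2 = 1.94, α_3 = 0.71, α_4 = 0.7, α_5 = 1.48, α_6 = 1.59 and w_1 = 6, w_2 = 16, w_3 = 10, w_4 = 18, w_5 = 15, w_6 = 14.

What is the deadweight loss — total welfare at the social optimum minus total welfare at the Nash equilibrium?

∂u_i/∂s_i = α_i − 1, so firm i contributes w_i if α_i > 1, else 0.
α_i > 1 for i ∈ {1, 2, 5, 6}; NE contributions (6, 16, 0, 0, 15, 14), S = 51.
W^NE = Σw_i − S^NE + (Σα_i)·S^NE = 79 + 7.14·51 = 443.14.
Planner: ∂(Σu_j)/∂s_i = Σα_j − 1 = 7.14 > 0, so everyone contributes w_i; S^SO = 79, W^SO = 79 + 7.14·79 = 643.06.
Deadweight loss = 199.92.

199.92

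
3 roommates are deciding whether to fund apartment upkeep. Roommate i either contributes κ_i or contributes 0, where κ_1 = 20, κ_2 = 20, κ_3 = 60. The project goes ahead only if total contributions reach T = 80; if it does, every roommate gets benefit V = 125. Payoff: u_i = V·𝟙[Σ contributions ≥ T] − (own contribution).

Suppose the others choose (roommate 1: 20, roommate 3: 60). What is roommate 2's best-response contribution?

Others' total = 80 ≥ 80; contributing adds cost 20 for no extra benefit.
Best response: 0.

0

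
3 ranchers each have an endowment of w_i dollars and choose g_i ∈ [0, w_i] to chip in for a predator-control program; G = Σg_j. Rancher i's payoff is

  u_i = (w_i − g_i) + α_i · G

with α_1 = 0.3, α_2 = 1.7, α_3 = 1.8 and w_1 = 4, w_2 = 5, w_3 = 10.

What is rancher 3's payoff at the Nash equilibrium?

27

∂u_i/∂g_i = α_i − 1, so rancher i contributes w_i if α_i > 1, else 0.
α_i > 1 for i ∈ {2, 3}; NE contributions (0, 5, 10), G = 15.
u_3 = (10 − 10) + 1.8·15 = 27.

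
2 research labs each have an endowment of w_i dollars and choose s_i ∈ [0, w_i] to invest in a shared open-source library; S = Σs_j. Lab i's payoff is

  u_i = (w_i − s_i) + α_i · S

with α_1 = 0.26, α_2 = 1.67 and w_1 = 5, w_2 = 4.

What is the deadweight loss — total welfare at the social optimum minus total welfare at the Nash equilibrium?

4.65

∂u_i/∂s_i = α_i − 1, so lab i contributes w_i if α_i > 1, else 0.
α_i > 1 for i ∈ {2}; NE contributions (0, 4), S = 4.
W^NE = Σw_i − S^NE + (Σα_i)·S^NE = 9 + 0.93·4 = 12.72.
Planner: ∂(Σu_j)/∂s_i = Σα_j − 1 = 0.93 > 0, so everyone contributes w_i; S^SO = 9, W^SO = 9 + 0.93·9 = 17.37.
Deadweight loss = 4.65.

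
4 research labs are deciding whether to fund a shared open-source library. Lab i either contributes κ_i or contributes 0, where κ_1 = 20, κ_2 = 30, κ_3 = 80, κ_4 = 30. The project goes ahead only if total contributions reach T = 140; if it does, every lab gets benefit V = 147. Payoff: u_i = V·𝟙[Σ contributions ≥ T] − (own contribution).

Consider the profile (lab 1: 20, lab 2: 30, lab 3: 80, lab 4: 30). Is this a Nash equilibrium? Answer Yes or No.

No

Total = 160 ≥ 140: provided.
Lab 1 (pledges 20, payoff 127): dropping to 0 → total 140, payoff 147. Profitable deviation.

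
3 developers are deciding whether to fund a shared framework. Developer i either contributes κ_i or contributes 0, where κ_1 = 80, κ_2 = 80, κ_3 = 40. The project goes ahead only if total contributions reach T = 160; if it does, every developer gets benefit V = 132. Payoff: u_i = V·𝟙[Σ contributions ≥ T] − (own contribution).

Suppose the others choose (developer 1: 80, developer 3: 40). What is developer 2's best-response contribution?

Others' total = 120. Contributing 80 brings total to 200 ≥ 160: gain V − κ_2 = 52.
Best response: 80.

80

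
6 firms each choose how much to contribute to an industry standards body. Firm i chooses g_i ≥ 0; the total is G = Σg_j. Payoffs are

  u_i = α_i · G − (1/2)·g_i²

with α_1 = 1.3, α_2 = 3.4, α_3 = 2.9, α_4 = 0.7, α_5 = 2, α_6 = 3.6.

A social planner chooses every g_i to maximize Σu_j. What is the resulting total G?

83.4

Planner FOC: ∂(Σu_j)/∂g_i = (Σα_j) − g_i = 0, so g_i^SO = Σα_j = 13.9 for every i; G^SO = 83.4.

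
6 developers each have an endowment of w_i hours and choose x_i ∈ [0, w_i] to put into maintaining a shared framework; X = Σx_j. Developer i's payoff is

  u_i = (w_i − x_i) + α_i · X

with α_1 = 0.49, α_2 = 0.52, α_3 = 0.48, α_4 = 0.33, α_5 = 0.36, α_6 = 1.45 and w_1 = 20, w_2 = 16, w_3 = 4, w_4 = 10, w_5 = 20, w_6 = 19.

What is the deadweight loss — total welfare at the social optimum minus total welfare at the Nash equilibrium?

∂u_i/∂x_i = α_i − 1, so developer i contributes w_i if α_i > 1, else 0.
α_i > 1 for i ∈ {6}; NE contributions (0, 0, 0, 0, 0, 19), X = 19.
W^NE = Σw_i − X^NE + (Σα_i)·X^NE = 89 + 2.63·19 = 138.97.
Planner: ∂(Σu_j)/∂x_i = Σα_j − 1 = 2.63 > 0, so everyone contributes w_i; X^SO = 89, W^SO = 89 + 2.63·89 = 323.07.
Deadweight loss = 184.1.

184.1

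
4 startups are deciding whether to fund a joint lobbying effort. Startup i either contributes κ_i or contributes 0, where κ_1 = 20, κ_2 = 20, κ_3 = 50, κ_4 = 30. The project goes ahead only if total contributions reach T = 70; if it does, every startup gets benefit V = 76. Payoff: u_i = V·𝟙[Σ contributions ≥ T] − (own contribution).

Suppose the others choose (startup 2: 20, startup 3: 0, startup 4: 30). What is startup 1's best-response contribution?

Others' total = 50. Contributing 20 brings total to 70 ≥ 70: gain V − κ_1 = 56.
Best response: 20.

20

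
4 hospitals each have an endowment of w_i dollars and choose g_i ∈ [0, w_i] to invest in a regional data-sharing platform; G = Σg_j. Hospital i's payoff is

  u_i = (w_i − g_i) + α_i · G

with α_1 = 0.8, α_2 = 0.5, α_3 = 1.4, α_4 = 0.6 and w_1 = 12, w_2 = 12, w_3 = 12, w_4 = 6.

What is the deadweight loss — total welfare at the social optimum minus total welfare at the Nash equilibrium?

∂u_i/∂g_i = α_i − 1, so hospital i contributes w_i if α_i > 1, else 0.
α_i > 1 for i ∈ {3}; NE contributions (0, 0, 12, 0), G = 12.
W^NE = Σw_i − G^NE + (Σα_i)·G^NE = 42 + 2.3·12 = 69.6.
Planner: ∂(Σu_j)/∂g_i = Σα_j − 1 = 2.3 > 0, so everyone contributes w_i; G^SO = 42, W^SO = 42 + 2.3·42 = 138.6.
Deadweight loss = 69.

69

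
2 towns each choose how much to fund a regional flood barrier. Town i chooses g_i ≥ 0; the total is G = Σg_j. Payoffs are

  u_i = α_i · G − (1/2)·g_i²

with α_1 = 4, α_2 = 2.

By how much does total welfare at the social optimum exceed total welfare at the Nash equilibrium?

Town i's FOC: ∂u_i/∂g_i = α_i − g_i = 0, so g_i* = α_i.
NE contributions = (4, 2); G = 6.
W^NE = (Σα)·G − ½Σα_i² = 6² − ½·20 = 26.
Planner sets g_i = Σα_j = 6 for every i, so G^SO = 2·6 = 12.
W^SO = (Σα)·G^SO − ½·2·(Σα)² = (2/2)·6² = 36.
Deadweight loss = W^SO − W^NE = 10.

10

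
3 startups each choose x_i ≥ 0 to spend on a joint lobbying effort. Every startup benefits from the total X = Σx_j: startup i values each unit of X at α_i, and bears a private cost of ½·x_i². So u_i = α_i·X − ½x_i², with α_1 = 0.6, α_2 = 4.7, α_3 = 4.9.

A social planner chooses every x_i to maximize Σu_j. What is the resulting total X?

30.6

Planner FOC: ∂(Σu_j)/∂x_i = (Σα_j) − x_i = 0, so x_i^SO = Σα_j = 10.2 for every i; X^SO = 30.6.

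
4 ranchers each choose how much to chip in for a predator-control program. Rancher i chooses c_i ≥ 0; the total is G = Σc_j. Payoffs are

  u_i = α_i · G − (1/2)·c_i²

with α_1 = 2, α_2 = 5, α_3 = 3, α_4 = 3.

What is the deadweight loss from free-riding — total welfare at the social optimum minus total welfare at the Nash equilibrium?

Rancher i's FOC: ∂u_i/∂c_i = α_i − c_i = 0, so c_i* = α_i.
NE contributions = (2, 5, 3, 3); G = 13.
W^NE = (Σα)·G − ½Σα_i² = 13² − ½·47 = 145.5.
Planner sets c_i = Σα_j = 13 for every i, so G^SO = 4·13 = 52.
W^SO = (Σα)·G^SO − ½·4·(Σα)² = (4/2)·13² = 338.
Deadweight loss = W^SO − W^NE = 192.5.

192.5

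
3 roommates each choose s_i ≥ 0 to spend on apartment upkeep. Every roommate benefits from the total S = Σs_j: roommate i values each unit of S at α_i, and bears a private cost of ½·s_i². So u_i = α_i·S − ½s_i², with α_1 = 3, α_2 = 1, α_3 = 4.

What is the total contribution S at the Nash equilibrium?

8

Roommate i's FOC: ∂u_i/∂s_i = α_i − s_i = 0, so s_i* = α_i.
NE contributions = (3, 1, 4); S = 8.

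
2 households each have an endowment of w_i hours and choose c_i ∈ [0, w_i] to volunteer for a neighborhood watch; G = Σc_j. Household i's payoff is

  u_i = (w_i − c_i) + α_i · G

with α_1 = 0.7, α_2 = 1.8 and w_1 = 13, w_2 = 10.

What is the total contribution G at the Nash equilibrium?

∂u_i/∂c_i = α_i − 1, so household i contributes w_i if α_i > 1, else 0.
α_i > 1 for i ∈ {2}; NE contributions (0, 10), G = 10.

10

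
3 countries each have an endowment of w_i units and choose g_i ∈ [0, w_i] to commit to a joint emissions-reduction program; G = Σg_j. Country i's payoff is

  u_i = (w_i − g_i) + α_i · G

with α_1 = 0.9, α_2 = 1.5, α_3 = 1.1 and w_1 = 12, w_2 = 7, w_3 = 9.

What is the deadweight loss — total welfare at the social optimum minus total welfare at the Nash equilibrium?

∂u_i/∂g_i = α_i − 1, so country i contributes w_i if α_i > 1, else 0.
α_i > 1 for i ∈ {2, 3}; NE contributions (0, 7, 9), G = 16.
W^NE = Σw_i − G^NE + (Σα_i)·G^NE = 28 + 2.5·16 = 68.
Planner: ∂(Σu_j)/∂g_i = Σα_j − 1 = 2.5 > 0, so everyone contributes w_i; G^SO = 28, W^SO = 28 + 2.5·28 = 98.
Deadweight loss = 30.

30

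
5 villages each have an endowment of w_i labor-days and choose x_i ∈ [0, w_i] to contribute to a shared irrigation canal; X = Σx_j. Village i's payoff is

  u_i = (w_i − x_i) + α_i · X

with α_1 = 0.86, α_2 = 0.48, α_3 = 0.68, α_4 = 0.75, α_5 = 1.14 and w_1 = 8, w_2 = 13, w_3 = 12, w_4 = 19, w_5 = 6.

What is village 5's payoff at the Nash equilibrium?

6.84

∂u_i/∂x_i = α_i − 1, so village i contributes w_i if α_i > 1, else 0.
α_i > 1 for i ∈ {5}; NE contributions (0, 0, 0, 0, 6), X = 6.
u_5 = (6 − 6) + 1.14·6 = 6.84.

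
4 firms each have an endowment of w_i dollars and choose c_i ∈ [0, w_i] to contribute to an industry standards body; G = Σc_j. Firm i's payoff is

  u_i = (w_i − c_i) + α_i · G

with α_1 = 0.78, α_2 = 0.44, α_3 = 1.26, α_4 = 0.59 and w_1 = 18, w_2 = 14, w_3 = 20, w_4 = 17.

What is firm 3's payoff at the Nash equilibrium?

25.2

∂u_i/∂c_i = α_i − 1, so firm i contributes w_i if α_i > 1, else 0.
α_i > 1 for i ∈ {3}; NE contributions (0, 0, 20, 0), G = 20.
u_3 = (20 − 20) + 1.26·20 = 25.2.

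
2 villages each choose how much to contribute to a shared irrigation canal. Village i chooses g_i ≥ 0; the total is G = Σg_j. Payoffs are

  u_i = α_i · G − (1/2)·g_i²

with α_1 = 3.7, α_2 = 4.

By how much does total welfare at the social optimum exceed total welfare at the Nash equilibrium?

Village i's FOC: ∂u_i/∂g_i = α_i − g_i = 0, so g_i* = α_i.
NE contributions = (3.7, 4); G = 7.7.
W^NE = (Σα)·G − ½Σα_i² = 7.7² − ½·29.69 = 44.445.
Planner sets g_i = Σα_j = 7.7 for every i, so G^SO = 2·7.7 = 15.4.
W^SO = (Σα)·G^SO − ½·2·(Σα)² = (2/2)·7.7² = 59.29.
Deadweight loss = W^SO − W^NE = 14.845.

14.845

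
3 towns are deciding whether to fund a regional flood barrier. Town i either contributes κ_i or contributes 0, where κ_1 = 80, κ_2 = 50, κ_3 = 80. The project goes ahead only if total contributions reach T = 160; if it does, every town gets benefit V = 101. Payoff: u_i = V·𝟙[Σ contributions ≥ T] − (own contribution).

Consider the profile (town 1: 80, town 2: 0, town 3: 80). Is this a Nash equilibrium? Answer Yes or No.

Total = 160 ≥ 160: provided.
Town 1 (pledges 80, payoff 21): dropping to 0 → total 80, payoff 0. No gain.
Town 2 (pledges 0, payoff 101): pledging 50 → total 210, payoff 51. No gain.
Town 3 (pledges 80, payoff 21): dropping to 0 → total 80, payoff 0. No gain.

Yes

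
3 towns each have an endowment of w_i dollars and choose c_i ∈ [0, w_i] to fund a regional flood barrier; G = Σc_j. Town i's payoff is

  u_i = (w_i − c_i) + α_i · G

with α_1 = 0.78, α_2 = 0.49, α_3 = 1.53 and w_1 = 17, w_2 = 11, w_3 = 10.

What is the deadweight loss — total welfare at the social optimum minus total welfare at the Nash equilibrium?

50.4

∂u_i/∂c_i = α_i − 1, so town i contributes w_i if α_i > 1, else 0.
α_i > 1 for i ∈ {3}; NE contributions (0, 0, 10), G = 10.
W^NE = Σw_i − G^NE + (Σα_i)·G^NE = 38 + 1.8·10 = 56.
Planner: ∂(Σu_j)/∂c_i = Σα_j − 1 = 1.8 > 0, so everyone contributes w_i; G^SO = 38, W^SO = 38 + 1.8·38 = 106.4.
Deadweight loss = 50.4.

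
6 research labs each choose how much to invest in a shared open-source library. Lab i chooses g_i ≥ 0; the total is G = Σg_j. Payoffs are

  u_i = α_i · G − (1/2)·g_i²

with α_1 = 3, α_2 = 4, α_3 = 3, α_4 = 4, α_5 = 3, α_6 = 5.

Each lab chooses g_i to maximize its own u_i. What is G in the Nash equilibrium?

Lab i's FOC: ∂u_i/∂g_i = α_i − g_i = 0, so g_i* = α_i.
NE contributions = (3, 4, 3, 4, 3, 5); G = 22.

22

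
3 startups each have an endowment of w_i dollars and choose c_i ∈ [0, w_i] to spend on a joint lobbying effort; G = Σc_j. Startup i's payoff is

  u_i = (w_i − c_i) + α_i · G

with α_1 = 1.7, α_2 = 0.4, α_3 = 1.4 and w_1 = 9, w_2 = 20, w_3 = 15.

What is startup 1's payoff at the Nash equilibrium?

∂u_i/∂c_i = α_i − 1, so startup i contributes w_i if α_i > 1, else 0.
α_i > 1 for i ∈ {1, 3}; NE contributions (9, 0, 15), G = 24.
u_1 = (9 − 9) + 1.7·24 = 40.8.

40.8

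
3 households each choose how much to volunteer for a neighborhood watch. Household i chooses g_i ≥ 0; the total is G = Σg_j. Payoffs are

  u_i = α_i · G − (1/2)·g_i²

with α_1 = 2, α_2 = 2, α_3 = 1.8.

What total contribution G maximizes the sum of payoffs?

17.4

Planner FOC: ∂(Σu_j)/∂g_i = (Σα_j) − g_i = 0, so g_i^SO = Σα_j = 5.8 for every i; G^SO = 17.4.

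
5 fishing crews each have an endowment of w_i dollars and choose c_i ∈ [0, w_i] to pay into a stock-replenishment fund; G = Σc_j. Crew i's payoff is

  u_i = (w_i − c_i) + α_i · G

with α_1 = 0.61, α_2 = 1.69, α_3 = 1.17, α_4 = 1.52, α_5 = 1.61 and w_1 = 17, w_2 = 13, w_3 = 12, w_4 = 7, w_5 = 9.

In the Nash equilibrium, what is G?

∂u_i/∂c_i = α_i − 1, so crew i contributes w_i if α_i > 1, else 0.
α_i > 1 for i ∈ {2, 3, 4, 5}; NE contributions (0, 13, 12, 7, 9), G = 41.

41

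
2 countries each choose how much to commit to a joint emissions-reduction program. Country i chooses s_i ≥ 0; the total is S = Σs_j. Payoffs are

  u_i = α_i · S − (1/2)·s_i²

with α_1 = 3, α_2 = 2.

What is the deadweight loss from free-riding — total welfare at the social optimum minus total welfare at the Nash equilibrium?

Country i's FOC: ∂u_i/∂s_i = α_i − s_i = 0, so s_i* = α_i.
NE contributions = (3, 2); S = 5.
W^NE = (Σα)·S − ½Σα_i² = 5² − ½·13 = 18.5.
Planner sets s_i = Σα_j = 5 for every i, so S^SO = 2·5 = 10.
W^SO = (Σα)·S^SO − ½·2·(Σα)² = (2/2)·5² = 25.
Deadweight loss = W^SO − W^NE = 6.5.

6.5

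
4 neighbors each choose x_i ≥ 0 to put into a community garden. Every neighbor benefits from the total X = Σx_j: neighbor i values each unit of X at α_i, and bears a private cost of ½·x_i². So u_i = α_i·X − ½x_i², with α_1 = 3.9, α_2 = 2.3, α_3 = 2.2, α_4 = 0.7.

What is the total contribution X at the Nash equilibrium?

Neighbor i's FOC: ∂u_i/∂x_i = α_i − x_i = 0, so x_i* = α_i.
NE contributions = (3.9, 2.3, 2.2, 0.7); X = 9.1.

9.1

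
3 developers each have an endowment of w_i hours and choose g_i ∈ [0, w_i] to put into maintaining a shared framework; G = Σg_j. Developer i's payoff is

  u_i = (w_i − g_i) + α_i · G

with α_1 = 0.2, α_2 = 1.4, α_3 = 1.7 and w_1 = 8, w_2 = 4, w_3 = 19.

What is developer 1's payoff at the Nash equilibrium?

12.6

∂u_i/∂g_i = α_i − 1, so developer i contributes w_i if α_i > 1, else 0.
α_i > 1 for i ∈ {2, 3}; NE contributions (0, 4, 19), G = 23.
u_1 = (8 − 0) + 0.2·23 = 12.6.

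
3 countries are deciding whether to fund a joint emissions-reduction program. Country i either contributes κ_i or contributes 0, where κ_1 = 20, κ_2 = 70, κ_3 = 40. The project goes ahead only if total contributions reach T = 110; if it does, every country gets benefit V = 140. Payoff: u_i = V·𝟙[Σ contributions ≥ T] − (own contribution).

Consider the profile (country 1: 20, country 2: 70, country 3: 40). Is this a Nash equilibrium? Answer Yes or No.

No

Total = 130 ≥ 110: provided.
Country 1 (pledges 20, payoff 120): dropping to 0 → total 110, payoff 140. Profitable deviation.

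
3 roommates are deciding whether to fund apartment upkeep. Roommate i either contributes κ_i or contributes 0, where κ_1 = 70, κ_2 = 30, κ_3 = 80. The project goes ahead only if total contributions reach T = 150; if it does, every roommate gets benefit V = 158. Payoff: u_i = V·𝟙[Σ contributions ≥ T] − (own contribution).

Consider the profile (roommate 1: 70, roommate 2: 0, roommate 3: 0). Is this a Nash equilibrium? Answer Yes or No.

Total = 70 < 150: not provided.
Roommate 1 (pledges 70, payoff -70): dropping to 0 → total 0, payoff 0. Profitable deviation.

No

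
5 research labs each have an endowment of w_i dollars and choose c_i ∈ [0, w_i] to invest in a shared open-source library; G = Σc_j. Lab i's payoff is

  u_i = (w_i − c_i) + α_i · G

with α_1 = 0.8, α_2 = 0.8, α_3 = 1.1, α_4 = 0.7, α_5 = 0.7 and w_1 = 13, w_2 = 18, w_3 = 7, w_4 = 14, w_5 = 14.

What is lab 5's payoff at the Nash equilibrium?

∂u_i/∂c_i = α_i − 1, so lab i contributes w_i if α_i > 1, else 0.
α_i > 1 for i ∈ {3}; NE contributions (0, 0, 7, 0, 0), G = 7.
u_5 = (14 − 0) + 0.7·7 = 18.9.

18.9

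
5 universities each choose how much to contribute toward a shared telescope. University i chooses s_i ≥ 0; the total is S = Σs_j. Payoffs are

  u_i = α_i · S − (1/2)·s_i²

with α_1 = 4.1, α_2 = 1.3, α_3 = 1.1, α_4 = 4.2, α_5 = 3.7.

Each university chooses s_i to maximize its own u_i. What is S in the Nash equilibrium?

14.4

University i's FOC: ∂u_i/∂s_i = α_i − s_i = 0, so s_i* = α_i.
NE contributions = (4.1, 1.3, 1.1, 4.2, 3.7); S = 14.4.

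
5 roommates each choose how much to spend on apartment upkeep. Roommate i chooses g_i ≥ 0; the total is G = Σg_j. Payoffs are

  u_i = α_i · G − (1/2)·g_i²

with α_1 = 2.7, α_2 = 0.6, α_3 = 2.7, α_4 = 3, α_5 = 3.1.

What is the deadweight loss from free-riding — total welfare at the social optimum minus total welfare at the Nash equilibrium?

236.39

Roommate i's FOC: ∂u_i/∂g_i = α_i − g_i = 0, so g_i* = α_i.
NE contributions = (2.7, 0.6, 2.7, 3, 3.1); G = 12.1.
W^NE = (Σα)·G − ½Σα_i² = 12.1² − ½·33.55 = 129.635.
Planner sets g_i = Σα_j = 12.1 for every i, so G^SO = 5·12.1 = 60.5.
W^SO = (Σα)·G^SO − ½·5·(Σα)² = (5/2)·12.1² = 366.025.
Deadweight loss = W^SO − W^NE = 236.39.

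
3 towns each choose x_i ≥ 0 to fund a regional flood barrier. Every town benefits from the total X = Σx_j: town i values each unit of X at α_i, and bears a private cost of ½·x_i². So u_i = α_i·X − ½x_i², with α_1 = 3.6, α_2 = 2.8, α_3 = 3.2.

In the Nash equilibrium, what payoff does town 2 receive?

22.96

Town i's FOC: ∂u_i/∂x_i = α_i − x_i = 0, so x_i* = α_i.
NE contributions = (3.6, 2.8, 3.2); X = 9.6.
u_2 = α_2·X − ½·(x_2)² = 2.8·9.6 − ½·2.8² = 22.96.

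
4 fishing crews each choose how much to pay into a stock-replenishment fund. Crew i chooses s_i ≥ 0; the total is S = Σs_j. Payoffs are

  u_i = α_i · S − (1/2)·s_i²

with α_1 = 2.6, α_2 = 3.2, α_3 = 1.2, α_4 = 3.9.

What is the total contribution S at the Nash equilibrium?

Crew i's FOC: ∂u_i/∂s_i = α_i − s_i = 0, so s_i* = α_i.
NE contributions = (2.6, 3.2, 1.2, 3.9); S = 10.9.

10.9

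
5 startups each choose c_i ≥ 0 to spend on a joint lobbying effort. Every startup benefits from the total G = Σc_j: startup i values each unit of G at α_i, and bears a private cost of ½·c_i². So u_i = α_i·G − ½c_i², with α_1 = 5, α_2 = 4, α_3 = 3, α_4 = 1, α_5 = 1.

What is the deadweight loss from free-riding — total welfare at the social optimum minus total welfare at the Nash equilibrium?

320

Startup i's FOC: ∂u_i/∂c_i = α_i − c_i = 0, so c_i* = α_i.
NE contributions = (5, 4, 3, 1, 1); G = 14.
W^NE = (Σα)·G − ½Σα_i² = 14² − ½·52 = 170.
Planner sets c_i = Σα_j = 14 for every i, so G^SO = 5·14 = 70.
W^SO = (Σα)·G^SO − ½·5·(Σα)² = (5/2)·14² = 490.
Deadweight loss = W^SO − W^NE = 320.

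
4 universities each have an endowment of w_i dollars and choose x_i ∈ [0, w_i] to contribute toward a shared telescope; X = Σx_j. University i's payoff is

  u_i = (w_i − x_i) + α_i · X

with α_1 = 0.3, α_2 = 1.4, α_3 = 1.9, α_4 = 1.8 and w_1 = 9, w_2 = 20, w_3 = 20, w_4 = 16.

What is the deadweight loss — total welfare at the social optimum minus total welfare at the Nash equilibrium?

39.6

∂u_i/∂x_i = α_i − 1, so university i contributes w_i if α_i > 1, else 0.
α_i > 1 for i ∈ {2, 3, 4}; NE contributions (0, 20, 20, 16), X = 56.
W^NE = Σw_i − X^NE + (Σα_i)·X^NE = 65 + 4.4·56 = 311.4.
Planner: ∂(Σu_j)/∂x_i = Σα_j − 1 = 4.4 > 0, so everyone contributes w_i; X^SO = 65, W^SO = 65 + 4.4·65 = 351.
Deadweight loss = 39.6.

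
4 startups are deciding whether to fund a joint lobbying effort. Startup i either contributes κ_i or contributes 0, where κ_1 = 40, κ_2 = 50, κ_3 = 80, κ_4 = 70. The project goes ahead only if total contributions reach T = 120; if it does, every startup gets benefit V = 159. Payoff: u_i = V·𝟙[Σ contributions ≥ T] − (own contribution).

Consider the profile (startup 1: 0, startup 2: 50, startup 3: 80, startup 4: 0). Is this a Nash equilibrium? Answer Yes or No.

Yes

Total = 130 ≥ 120: provided.
Startup 1 (pledges 0, payoff 159): pledging 40 → total 170, payoff 119. No gain.
Startup 2 (pledges 50, payoff 109): dropping to 0 → total 80, payoff 0. No gain.
Startup 3 (pledges 80, payoff 79): dropping to 0 → total 50, payoff 0. No gain.
Startup 4 (pledges 0, payoff 159): pledging 70 → total 200, payoff 89. No gain.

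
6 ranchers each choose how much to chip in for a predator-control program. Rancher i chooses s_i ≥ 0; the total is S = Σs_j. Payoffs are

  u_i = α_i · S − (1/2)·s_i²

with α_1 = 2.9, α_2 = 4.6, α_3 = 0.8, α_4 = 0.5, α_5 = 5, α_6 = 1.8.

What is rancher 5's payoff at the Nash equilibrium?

65.5

Rancher i's FOC: ∂u_i/∂s_i = α_i − s_i = 0, so s_i* = α_i.
NE contributions = (2.9, 4.6, 0.8, 0.5, 5, 1.8); S = 15.6.
u_5 = α_5·S − ½·(s_5)² = 5·15.6 − ½·5² = 65.5.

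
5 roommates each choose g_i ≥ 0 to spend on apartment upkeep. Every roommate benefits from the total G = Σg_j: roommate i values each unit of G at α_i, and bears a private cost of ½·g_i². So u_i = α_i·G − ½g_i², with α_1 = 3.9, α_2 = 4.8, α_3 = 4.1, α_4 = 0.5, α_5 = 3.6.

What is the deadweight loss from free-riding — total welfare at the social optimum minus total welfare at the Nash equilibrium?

462.55

Roommate i's FOC: ∂u_i/∂g_i = α_i − g_i = 0, so g_i* = α_i.
NE contributions = (3.9, 4.8, 4.1, 0.5, 3.6); G = 16.9.
W^NE = (Σα)·G − ½Σα_i² = 16.9² − ½·68.27 = 251.475.
Planner sets g_i = Σα_j = 16.9 for every i, so G^SO = 5·16.9 = 84.5.
W^SO = (Σα)·G^SO − ½·5·(Σα)² = (5/2)·16.9² = 714.025.
Deadweight loss = W^SO − W^NE = 462.55.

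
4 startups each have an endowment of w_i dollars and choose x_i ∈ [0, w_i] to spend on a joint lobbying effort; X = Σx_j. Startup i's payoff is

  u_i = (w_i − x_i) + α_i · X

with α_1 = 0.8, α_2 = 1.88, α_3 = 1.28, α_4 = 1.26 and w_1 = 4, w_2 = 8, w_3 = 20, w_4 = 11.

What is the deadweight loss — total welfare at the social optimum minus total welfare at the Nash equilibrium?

∂u_i/∂x_i = α_i − 1, so startup i contributes w_i if α_i > 1, else 0.
α_i > 1 for i ∈ {2, 3, 4}; NE contributions (0, 8, 20, 11), X = 39.
W^NE = Σw_i − X^NE + (Σα_i)·X^NE = 43 + 4.22·39 = 207.58.
Planner: ∂(Σu_j)/∂x_i = Σα_j − 1 = 4.22 > 0, so everyone contributes w_i; X^SO = 43, W^SO = 43 + 4.22·43 = 224.46.
Deadweight loss = 16.88.

16.88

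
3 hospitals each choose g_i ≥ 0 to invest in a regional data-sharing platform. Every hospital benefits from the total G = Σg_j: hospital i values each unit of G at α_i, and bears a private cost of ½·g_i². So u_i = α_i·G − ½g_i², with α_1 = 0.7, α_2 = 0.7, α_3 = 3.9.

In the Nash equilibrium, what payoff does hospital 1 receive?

Hospital i's FOC: ∂u_i/∂g_i = α_i − g_i = 0, so g_i* = α_i.
NE contributions = (0.7, 0.7, 3.9); G = 5.3.
u_1 = α_1·G − ½·(g_1)² = 0.7·5.3 − ½·0.7² = 3.465.

3.465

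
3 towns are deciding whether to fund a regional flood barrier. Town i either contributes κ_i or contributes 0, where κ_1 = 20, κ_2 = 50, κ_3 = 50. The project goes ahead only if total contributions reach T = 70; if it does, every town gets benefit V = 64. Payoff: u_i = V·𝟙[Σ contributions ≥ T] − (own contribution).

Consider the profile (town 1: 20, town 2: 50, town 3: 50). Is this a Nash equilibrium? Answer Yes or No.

Total = 120 ≥ 70: provided.
Town 1 (pledges 20, payoff 44): dropping to 0 → total 100, payoff 64. Profitable deviation.

No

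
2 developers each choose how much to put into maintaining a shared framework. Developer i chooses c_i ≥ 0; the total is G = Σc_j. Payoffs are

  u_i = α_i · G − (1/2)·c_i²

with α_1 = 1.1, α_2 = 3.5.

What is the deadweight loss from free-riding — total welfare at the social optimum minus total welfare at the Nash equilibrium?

6.73

Developer i's FOC: ∂u_i/∂c_i = α_i − c_i = 0, so c_i* = α_i.
NE contributions = (1.1, 3.5); G = 4.6.
W^NE = (Σα)·G − ½Σα_i² = 4.6² − ½·13.46 = 14.43.
Planner sets c_i = Σα_j = 4.6 for every i, so G^SO = 2·4.6 = 9.2.
W^SO = (Σα)·G^SO − ½·2·(Σα)² = (2/2)·4.6² = 21.16.
Deadweight loss = W^SO − W^NE = 6.73.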